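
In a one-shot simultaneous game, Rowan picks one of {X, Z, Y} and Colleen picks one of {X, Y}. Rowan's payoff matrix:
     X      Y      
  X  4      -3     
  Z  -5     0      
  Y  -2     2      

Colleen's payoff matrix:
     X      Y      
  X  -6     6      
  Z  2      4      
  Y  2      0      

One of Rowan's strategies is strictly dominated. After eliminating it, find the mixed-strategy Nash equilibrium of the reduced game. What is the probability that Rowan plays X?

p = 1/7

Rowan's strategy Z is strictly dominated by Y: -2 > -5 and 2 > 0. Eliminate Z.
For Colleen to be willing to mix, Colleen must be indifferent between X and Y, which pins down Rowan's mix.
  Colleen's payoff to X: p·(-6) + (1−p)·2 = -8p + 2
  Colleen's payoff to Y: p·6 + (1−p)·0 = 6p
  -8p + 2 = 6p  ⇒  -14p = -2  ⇒  p = 1/7.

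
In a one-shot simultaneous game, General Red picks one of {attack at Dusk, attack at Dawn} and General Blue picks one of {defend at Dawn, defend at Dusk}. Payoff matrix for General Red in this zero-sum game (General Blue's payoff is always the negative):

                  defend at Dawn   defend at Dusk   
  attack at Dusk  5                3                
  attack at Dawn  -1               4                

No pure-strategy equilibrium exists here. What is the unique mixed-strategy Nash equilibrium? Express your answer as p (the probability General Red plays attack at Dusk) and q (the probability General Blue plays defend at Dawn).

Set General Blue's expected payoff from defend at Dawn equal to that from defend at Dusk:
  General Blue's payoff from defend at Dawn: p·(-5) + (1−p)·1 = -6p + 1
  General Blue's payoff from defend at Dusk: p·(-3) + (1−p)·(-4) = p - 4
  -6p + 1 = p - 4  ⇒  -7p = -5  ⇒  p = 5/7.
In a mixed equilibrium General Red is indifferent between attack at Dusk and attack at Dawn; this condition fixes q.
  General Red's payoff from attack at Dusk: q·5 + (1−q)·3 = 2q + 3
  General Red's payoff from attack at Dawn: q·(-1) + (1−q)·4 = -5q + 4
  2q + 3 = -5q + 4  ⇒  7q = 1  ⇒  q = 1/7.

p = 5/7, q = 1/7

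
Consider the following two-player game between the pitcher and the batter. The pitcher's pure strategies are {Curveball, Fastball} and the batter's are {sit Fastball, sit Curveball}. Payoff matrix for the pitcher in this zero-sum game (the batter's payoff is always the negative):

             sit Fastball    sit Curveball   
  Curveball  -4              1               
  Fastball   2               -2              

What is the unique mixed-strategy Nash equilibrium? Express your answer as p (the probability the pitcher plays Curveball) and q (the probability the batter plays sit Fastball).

For the batter to be willing to mix, the batter must be indifferent between sit Fastball and sit Curveball, which pins down the pitcher's mix.
  the batter's payoff to sit Fastball: p·4 + (1−p)·(-2) = 6p - 2
  the batter's payoff to sit Curveball: p·(-1) + (1−p)·2 = -3p + 2
  6p - 2 = -3p + 2  ⇒  9p = 4  ⇒  p = 4/9.
The pitcher's indifference between Curveball and Fastball determines the batter's mixing probability q:
  the pitcher's payoff to Curveball: q·(-4) + (1−q)·1 = -5q + 1
  the pitcher's payoff to Fastball: q·2 + (1−q)·(-2) = 4q - 2
  -5q + 1 = 4q - 2  ⇒  -9q = -3  ⇒  q = 1/3.

p = 4/9, q = 1/3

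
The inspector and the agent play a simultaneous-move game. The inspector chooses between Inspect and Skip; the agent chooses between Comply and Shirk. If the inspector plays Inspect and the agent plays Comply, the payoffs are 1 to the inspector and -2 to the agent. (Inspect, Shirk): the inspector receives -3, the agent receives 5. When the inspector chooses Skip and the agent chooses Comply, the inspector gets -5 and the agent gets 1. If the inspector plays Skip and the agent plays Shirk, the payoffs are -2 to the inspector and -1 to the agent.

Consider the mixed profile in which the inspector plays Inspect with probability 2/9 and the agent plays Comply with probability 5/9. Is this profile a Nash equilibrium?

No

Given the agent's mix q = 5/9, the inspector's payoff from Inspect is -7/9 but from Skip is -11/3. The inspector strictly prefers Inspect, so the inspector would not mix.
So the proposed profile is not a Nash equilibrium.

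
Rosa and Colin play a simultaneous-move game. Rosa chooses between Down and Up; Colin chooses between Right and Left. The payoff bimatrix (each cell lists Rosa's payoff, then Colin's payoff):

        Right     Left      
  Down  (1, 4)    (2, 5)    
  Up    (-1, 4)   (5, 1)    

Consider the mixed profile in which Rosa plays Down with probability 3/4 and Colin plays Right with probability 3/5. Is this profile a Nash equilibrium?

Check Colin's indifference given Rosa's mix p = 3/4:
  payoff from Right = 4; payoff from Left = 4 — equal.
Check Rosa's indifference given Colin's mix q = 3/5:
  payoff from Down = 7/5; payoff from Up = 7/5 — equal.
Both players are indifferent, so neither can profitably deviate.

Yes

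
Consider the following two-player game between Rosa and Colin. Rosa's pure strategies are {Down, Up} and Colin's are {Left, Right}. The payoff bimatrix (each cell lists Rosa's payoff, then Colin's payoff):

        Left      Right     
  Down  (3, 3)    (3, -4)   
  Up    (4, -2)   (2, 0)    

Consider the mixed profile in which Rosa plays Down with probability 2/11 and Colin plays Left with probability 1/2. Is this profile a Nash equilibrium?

Given Rosa's mix p = 2/11, Colin's payoff from Left is -12/11 but from Right is -8/11. Colin strictly prefers Right, so Colin would not mix.
So the proposed profile is not a Nash equilibrium.

No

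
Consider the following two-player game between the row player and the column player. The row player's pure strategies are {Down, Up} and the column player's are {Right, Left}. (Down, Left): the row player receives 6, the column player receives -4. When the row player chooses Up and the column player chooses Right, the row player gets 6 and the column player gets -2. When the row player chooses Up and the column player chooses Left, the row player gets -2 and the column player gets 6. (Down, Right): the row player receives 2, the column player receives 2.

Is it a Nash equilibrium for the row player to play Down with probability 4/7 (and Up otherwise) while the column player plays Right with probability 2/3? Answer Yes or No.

Yes

Check the column player's indifference given the row player's mix p = 4/7:
  payoff from Right = 2/7; payoff from Left = 2/7 — equal.
Check the row player's indifference given the column player's mix q = 2/3:
  payoff from Down = 10/3; payoff from Up = 10/3 — equal.
Both players are indifferent, so neither can profitably deviate.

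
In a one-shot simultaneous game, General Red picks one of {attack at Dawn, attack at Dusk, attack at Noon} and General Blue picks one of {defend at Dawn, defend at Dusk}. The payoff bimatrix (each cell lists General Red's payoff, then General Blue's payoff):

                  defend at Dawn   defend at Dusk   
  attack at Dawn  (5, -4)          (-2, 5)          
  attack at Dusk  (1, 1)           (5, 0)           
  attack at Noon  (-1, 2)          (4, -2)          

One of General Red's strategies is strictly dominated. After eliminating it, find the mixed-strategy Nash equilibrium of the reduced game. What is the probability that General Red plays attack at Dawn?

General Red's strategy attack at Noon is strictly dominated by attack at Dusk: 1 > -1 and 5 > 4. Eliminate attack at Noon.
For General Blue to be willing to mix, General Blue must be indifferent between defend at Dawn and defend at Dusk, which pins down General Red's mix.
  General Blue's payoff from defend at Dawn: p·(-4) + (1−p)·1 = -5p + 1
  General Blue's payoff from defend at Dusk: p·5 + (1−p)·0 = 5p
  -5p + 1 = 5p  ⇒  -10p = -1  ⇒  p = 1/10.

p = 1/10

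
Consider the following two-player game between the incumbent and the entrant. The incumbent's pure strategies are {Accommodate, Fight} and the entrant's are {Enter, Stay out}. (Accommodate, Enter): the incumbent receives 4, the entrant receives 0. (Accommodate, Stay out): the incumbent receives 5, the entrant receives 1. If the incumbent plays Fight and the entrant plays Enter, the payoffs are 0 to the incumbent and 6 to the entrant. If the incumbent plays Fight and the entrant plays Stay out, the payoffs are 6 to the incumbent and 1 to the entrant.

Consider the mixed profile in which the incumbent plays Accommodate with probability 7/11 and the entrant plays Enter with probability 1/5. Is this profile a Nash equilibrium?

Given the incumbent's mix p = 7/11, the entrant's payoff from Enter is 24/11 but from Stay out is 1. The entrant strictly prefers Enter, so the entrant would not mix.
So the proposed profile is not a Nash equilibrium.

No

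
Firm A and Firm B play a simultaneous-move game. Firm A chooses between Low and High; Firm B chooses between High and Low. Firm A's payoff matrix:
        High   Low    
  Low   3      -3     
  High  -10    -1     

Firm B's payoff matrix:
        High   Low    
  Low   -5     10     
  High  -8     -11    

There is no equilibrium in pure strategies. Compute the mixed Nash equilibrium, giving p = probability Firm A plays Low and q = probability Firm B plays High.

p = 1/6, q = 2/15

Firm A's mix must leave Firm B indifferent between High and Low.
  Firm B's expected payoff from High: p·(-5) + (1−p)·(-8) = 3p - 8
  Firm B's expected payoff from Low: p·10 + (1−p)·(-11) = 21p - 11
  3p - 8 = 21p - 11  ⇒  -18p = -3  ⇒  p = 1/6.
For Firm A to be willing to mix, Firm A must be indifferent between Low and High, which pins down Firm B's mix.
  Firm A's payoff to Low: q·3 + (1−q)·(-3) = 6q - 3
  Firm A's payoff to High: q·(-10) + (1−q)·(-1) = -9q - 1
  6q - 3 = -9q - 1  ⇒  15q = 2  ⇒  q = 2/15.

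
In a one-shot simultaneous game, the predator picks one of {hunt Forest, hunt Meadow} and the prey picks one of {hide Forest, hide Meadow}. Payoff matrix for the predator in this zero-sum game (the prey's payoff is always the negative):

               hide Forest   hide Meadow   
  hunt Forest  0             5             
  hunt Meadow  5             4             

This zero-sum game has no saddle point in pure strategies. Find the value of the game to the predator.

In a mixed equilibrium the predator is indifferent between hunt Forest and hunt Meadow; this condition fixes q.
  the predator's expected payoff from hunt Forest: q·0 + (1−q)·5 = -5q + 5
  the predator's expected payoff from hunt Meadow: q·5 + (1−q)·4 = q + 4
  -5q + 5 = q + 4  ⇒  -6q = -1  ⇒  q = 1/6.
The value is the predator's expected payoff against this mix (using hunt Forest): (1/6)·0 + (5/6)·5 = 25/6.

v = 25/6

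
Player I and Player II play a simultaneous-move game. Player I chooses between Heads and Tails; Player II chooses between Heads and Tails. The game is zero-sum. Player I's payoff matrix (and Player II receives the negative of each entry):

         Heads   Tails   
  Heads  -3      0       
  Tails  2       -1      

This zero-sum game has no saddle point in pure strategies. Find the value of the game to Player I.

v = -1/2

Player II's mix must leave Player I indifferent between Heads and Tails.
  Player I's payoff from Heads: q·(-3) + (1−q)·0 = -3q
  Player I's payoff from Tails: q·2 + (1−q)·(-1) = 3q - 1
  -3q = 3q - 1  ⇒  -6q = -1  ⇒  q = 1/6.
The value is Player I's expected payoff against this mix (using Heads): (1/6)·(-3) + (5/6)·0 = -1/2.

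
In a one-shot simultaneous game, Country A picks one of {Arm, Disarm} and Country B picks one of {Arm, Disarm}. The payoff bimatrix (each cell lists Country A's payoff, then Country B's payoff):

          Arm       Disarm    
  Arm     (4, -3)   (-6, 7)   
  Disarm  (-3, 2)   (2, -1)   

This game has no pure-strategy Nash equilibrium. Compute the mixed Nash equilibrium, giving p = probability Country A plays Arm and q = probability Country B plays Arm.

p = 3/13, q = 8/15

Country B's indifference between Arm and Disarm determines Country A's mixing probability p:
  Country B's expected payoff from Arm: p·(-3) + (1−p)·2 = -5p + 2
  Country B's expected payoff from Disarm: p·7 + (1−p)·(-1) = 8p - 1
  -5p + 2 = 8p - 1  ⇒  -13p = -3  ⇒  p = 3/13.
Set Country A's expected payoff from Arm equal to that from Disarm:
  Country A's expected payoff from Arm: q·4 + (1−q)·(-6) = 10q - 6
  Country A's expected payoff from Disarm: q·(-3) + (1−q)·2 = -5q + 2
  10q - 6 = -5q + 2  ⇒  15q = 8  ⇒  q = 8/15.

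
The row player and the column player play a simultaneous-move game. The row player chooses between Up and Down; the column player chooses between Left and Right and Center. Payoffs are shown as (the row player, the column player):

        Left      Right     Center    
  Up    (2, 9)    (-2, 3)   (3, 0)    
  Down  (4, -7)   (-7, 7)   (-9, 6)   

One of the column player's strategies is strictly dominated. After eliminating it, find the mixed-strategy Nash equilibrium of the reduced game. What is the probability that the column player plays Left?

The column player's strategy Center is strictly dominated by Right: 3 > 0 and 7 > 6. Eliminate Center.
The column player's mix must leave the row player indifferent between Up and Down.
  the row player's payoff from Up: q·2 + (1−q)·(-2) = 4q - 2
  the row player's payoff from Down: q·4 + (1−q)·(-7) = 11q - 7
  4q - 2 = 11q - 7  ⇒  -7q = -5  ⇒  q = 5/7.

q = 5/7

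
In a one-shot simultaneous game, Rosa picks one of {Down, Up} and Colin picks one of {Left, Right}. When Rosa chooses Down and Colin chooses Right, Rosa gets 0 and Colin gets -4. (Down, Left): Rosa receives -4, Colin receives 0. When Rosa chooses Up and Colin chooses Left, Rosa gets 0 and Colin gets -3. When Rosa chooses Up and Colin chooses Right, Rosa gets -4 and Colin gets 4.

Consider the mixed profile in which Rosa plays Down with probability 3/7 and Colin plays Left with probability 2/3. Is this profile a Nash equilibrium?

No

Given Rosa's mix p = 3/7, Colin's payoff from Left is -12/7 but from Right is 4/7. Colin strictly prefers Right, so Colin would not mix.
So the proposed profile is not a Nash equilibrium.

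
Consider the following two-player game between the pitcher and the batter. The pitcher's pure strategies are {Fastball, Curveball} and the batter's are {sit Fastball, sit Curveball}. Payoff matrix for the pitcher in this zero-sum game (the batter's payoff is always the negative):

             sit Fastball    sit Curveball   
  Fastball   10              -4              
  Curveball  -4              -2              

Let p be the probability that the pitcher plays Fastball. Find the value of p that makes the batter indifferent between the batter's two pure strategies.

p = 1/8

In a mixed equilibrium the batter is indifferent between sit Fastball and sit Curveball; this condition fixes p.
  the batter's payoff to sit Fastball: p·(-10) + (1−p)·4 = -14p + 4
  the batter's payoff to sit Curveball: p·4 + (1−p)·2 = 2p + 2
  -14p + 4 = 2p + 2  ⇒  -16p = -2  ⇒  p = 1/8.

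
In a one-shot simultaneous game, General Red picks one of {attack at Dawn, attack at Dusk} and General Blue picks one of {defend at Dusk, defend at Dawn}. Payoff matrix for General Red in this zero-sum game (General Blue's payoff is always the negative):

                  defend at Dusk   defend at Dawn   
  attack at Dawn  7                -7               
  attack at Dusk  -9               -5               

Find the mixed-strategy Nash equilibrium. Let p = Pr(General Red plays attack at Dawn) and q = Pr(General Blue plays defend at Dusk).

p = 2/9, q = 1/9

In a mixed equilibrium General Blue is indifferent between defend at Dusk and defend at Dawn; this condition fixes p.
  General Blue's payoff to defend at Dusk: p·(-7) + (1−p)·9 = -16p + 9
  General Blue's payoff to defend at Dawn: p·7 + (1−p)·5 = 2p + 5
  -16p + 9 = 2p + 5  ⇒  -18p = -4  ⇒  p = 2/9.
For General Red to be willing to mix, General Red must be indifferent between attack at Dawn and attack at Dusk, which pins down General Blue's mix.
  General Red's payoff to attack at Dawn: q·7 + (1−q)·(-7) = 14q - 7
  General Red's payoff to attack at Dusk: q·(-9) + (1−q)·(-5) = -4q - 5
  14q - 7 = -4q - 5  ⇒  18q = 2  ⇒  q = 1/9.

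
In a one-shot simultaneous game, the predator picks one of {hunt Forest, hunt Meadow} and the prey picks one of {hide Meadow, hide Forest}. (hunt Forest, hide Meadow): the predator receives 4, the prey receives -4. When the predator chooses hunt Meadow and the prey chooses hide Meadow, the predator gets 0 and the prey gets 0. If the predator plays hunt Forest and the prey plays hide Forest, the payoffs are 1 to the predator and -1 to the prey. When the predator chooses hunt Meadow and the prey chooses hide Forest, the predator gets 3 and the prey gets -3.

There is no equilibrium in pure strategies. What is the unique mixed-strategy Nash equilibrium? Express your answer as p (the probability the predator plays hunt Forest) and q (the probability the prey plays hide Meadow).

p = 1/2, q = 1/3

In a mixed equilibrium the prey is indifferent between hide Meadow and hide Forest; this condition fixes p.
  the prey's payoff to hide Meadow: p·(-4) + (1−p)·0 = -4p
  the prey's payoff to hide Forest: p·(-1) + (1−p)·(-3) = 2p - 3
  -4p = 2p - 3  ⇒  -6p = -3  ⇒  p = 1/2.
For the predator to be willing to mix, the predator must be indifferent between hunt Forest and hunt Meadow, which pins down the prey's mix.
  the predator's payoff to hunt Forest: q·4 + (1−q)·1 = 3q + 1
  the predator's payoff to hunt Meadow: q·0 + (1−q)·3 = -3q + 3
  3q + 1 = -3q + 3  ⇒  6q = 2  ⇒  q = 1/3.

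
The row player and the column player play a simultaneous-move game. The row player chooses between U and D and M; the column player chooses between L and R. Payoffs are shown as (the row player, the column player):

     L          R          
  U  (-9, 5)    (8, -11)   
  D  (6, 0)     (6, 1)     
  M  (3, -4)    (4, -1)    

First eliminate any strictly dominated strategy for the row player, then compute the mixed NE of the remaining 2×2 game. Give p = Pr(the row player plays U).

p = 1/17

The row player's strategy M is strictly dominated by D: 6 > 3 and 6 > 4. Eliminate M.
For the column player to be willing to mix, the column player must be indifferent between L and R, which pins down the row player's mix.
  the column player's expected payoff from L: p·5 + (1−p)·0 = 5p
  the column player's expected payoff from R: p·(-11) + (1−p)·1 = -12p + 1
  5p = -12p + 1  ⇒  17p = 1  ⇒  p = 1/17.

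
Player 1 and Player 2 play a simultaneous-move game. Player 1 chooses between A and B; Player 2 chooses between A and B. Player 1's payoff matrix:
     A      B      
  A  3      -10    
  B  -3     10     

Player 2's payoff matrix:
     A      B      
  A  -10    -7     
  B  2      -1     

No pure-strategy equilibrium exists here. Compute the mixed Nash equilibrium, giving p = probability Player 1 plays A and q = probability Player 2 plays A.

Player 1's mix must leave Player 2 indifferent between A and B.
  Player 2's expected payoff from A: p·(-10) + (1−p)·2 = -12p + 2
  Player 2's expected payoff from B: p·(-7) + (1−p)·(-1) = -6p - 1
  -12p + 2 = -6p - 1  ⇒  -6p = -3  ⇒  p = 1/2.
Set Player 1's expected payoff from A equal to that from B:
  Player 1's payoff to A: q·3 + (1−q)·(-10) = 13q - 10
  Player 1's payoff to B: q·(-3) + (1−q)·10 = -13q + 10
  13q - 10 = -13q + 10  ⇒  26q = 20  ⇒  q = 10/13.

p = 1/2, q = 10/13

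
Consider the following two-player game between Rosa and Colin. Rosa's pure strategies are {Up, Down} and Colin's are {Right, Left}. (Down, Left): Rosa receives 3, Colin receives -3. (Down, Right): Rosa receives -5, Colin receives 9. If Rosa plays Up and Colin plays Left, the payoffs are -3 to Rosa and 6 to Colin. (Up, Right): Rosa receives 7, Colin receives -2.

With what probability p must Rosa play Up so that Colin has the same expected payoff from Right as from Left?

p = 3/5

Set Colin's expected payoff from Right equal to that from Left:
  Colin's payoff to Right: p·(-2) + (1−p)·9 = -11p + 9
  Colin's payoff to Left: p·6 + (1−p)·(-3) = 9p - 3
  -11p + 9 = 9p - 3  ⇒  -20p = -12  ⇒  p = 3/5.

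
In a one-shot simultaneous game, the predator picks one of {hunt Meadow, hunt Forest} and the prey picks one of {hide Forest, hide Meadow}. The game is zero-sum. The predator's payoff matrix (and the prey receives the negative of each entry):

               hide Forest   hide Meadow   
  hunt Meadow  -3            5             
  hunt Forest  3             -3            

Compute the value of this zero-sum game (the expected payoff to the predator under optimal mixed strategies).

v = 3/7

The prey's mix must leave the predator indifferent between hunt Meadow and hunt Forest.
  the predator's expected payoff from hunt Meadow: q·(-3) + (1−q)·5 = -8q + 5
  the predator's expected payoff from hunt Forest: q·3 + (1−q)·(-3) = 6q - 3
  -8q + 5 = 6q - 3  ⇒  -14q = -8  ⇒  q = 4/7.
The value is the predator's expected payoff against this mix (using hunt Meadow): (4/7)·(-3) + (3/7)·5 = 3/7.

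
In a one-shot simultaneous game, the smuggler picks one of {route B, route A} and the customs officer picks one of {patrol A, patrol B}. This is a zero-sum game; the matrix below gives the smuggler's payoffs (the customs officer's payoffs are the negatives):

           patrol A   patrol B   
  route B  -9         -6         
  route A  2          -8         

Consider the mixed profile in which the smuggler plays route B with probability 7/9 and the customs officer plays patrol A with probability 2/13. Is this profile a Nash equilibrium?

No

Given the smuggler's mix p = 7/9, the customs officer's payoff from patrol A is 59/9 but from patrol B is 58/9. The customs officer strictly prefers patrol A, so the customs officer would not mix.
So the proposed profile is not a Nash equilibrium.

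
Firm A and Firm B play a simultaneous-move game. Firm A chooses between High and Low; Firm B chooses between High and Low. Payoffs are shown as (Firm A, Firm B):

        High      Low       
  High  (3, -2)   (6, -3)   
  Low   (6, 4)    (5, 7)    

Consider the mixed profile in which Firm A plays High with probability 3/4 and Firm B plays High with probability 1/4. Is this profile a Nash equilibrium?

Yes

Check Firm B's indifference given Firm A's mix p = 3/4:
  payoff from High = -1/2; payoff from Low = -1/2 — equal.
Check Firm A's indifference given Firm B's mix q = 1/4:
  payoff from High = 21/4; payoff from Low = 21/4 — equal.
Both players are indifferent, so neither can profitably deviate.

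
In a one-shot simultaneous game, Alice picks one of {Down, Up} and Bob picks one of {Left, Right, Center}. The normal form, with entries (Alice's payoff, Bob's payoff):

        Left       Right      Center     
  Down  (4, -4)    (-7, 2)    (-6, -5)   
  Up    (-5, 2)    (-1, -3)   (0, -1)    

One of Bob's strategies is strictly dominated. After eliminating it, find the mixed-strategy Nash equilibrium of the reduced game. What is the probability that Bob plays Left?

q = 2/5

Bob's strategy Center is strictly dominated by Left: -4 > -5 and 2 > -1. Eliminate Center.
For Alice to be willing to mix, Alice must be indifferent between Down and Up, which pins down Bob's mix.
  Alice's expected payoff from Down: q·4 + (1−q)·(-7) = 11q - 7
  Alice's expected payoff from Up: q·(-5) + (1−q)·(-1) = -4q - 1
  11q - 7 = -4q - 1  ⇒  15q = 6  ⇒  q = 2/5.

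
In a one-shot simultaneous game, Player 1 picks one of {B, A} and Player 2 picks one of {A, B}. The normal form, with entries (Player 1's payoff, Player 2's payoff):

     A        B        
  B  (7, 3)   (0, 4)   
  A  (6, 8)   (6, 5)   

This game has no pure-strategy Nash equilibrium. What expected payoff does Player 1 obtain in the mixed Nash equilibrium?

Set Player 1's expected payoff from B equal to that from A:
  Player 1's payoff from B: q·7 + (1−q)·0 = 7q
  Player 1's payoff from A: q·6 + (1−q)·6 = 6
  7q = 6  ⇒  7q = 6  ⇒  q = 6/7.
At equilibrium Player 1 is indifferent across rows, so Player 1's payoff equals the payoff from B: (6/7)·7 + (1/7)·0 = 6.

6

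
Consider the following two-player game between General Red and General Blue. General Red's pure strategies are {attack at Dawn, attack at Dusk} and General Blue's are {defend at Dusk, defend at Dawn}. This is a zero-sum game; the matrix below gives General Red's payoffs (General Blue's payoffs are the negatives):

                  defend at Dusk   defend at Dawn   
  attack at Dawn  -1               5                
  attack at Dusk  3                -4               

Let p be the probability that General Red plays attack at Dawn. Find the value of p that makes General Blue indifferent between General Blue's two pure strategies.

p = 7/13

In a mixed equilibrium General Blue is indifferent between defend at Dusk and defend at Dawn; this condition fixes p.
  General Blue's expected payoff from defend at Dusk: p·1 + (1−p)·(-3) = 4p - 3
  General Blue's expected payoff from defend at Dawn: p·(-5) + (1−p)·4 = -9p + 4
  4p - 3 = -9p + 4  ⇒  13p = 7  ⇒  p = 7/13.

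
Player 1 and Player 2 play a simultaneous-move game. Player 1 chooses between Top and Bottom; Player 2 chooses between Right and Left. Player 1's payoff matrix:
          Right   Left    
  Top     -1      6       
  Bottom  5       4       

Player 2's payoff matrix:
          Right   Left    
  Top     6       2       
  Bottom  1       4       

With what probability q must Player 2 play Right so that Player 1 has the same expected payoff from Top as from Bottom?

Player 1's indifference between Top and Bottom determines Player 2's mixing probability q:
  Player 1's expected payoff from Top: q·(-1) + (1−q)·6 = -7q + 6
  Player 1's expected payoff from Bottom: q·5 + (1−q)·4 = q + 4
  -7q + 6 = q + 4  ⇒  -8q = -2  ⇒  q = 1/4.

q = 1/4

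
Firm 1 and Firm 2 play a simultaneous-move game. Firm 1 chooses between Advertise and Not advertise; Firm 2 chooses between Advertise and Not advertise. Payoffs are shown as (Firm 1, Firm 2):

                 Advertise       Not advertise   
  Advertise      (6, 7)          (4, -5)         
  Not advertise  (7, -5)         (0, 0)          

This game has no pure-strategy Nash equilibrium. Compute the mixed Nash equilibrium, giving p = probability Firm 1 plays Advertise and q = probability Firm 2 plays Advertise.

Set Firm 2's expected payoff from Advertise equal to that from Not advertise:
  Firm 2's expected payoff from Advertise: p·7 + (1−p)·(-5) = 12p - 5
  Firm 2's expected payoff from Not advertise: p·(-5) + (1−p)·0 = -5p
  12p - 5 = -5p  ⇒  17p = 5  ⇒  p = 5/17.
Firm 2's mix must leave Firm 1 indifferent between Advertise and Not advertise.
  Firm 1's payoff from Advertise: q·6 + (1−q)·4 = 2q + 4
  Firm 1's payoff from Not advertise: q·7 + (1−q)·0 = 7q
  2q + 4 = 7q  ⇒  -5q = -4  ⇒  q = 4/5.

p = 5/17, q = 4/5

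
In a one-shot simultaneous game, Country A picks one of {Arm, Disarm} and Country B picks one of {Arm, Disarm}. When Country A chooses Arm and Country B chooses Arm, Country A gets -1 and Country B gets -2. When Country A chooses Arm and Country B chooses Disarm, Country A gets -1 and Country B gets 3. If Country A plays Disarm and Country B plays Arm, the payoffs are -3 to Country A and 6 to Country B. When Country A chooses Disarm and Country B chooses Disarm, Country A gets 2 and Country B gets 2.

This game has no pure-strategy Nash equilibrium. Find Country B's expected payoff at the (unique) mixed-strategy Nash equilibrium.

22/9

For Country B to be willing to mix, Country B must be indifferent between Arm and Disarm, which pins down Country A's mix.
  Country B's payoff to Arm: p·(-2) + (1−p)·6 = -8p + 6
  Country B's payoff to Disarm: p·3 + (1−p)·2 = p + 2
  -8p + 6 = p + 2  ⇒  -9p = -4  ⇒  p = 4/9.
At equilibrium Country B is indifferent across columns, so Country B's payoff equals the payoff from Arm: (4/9)·(-2) + (5/9)·6 = 22/9.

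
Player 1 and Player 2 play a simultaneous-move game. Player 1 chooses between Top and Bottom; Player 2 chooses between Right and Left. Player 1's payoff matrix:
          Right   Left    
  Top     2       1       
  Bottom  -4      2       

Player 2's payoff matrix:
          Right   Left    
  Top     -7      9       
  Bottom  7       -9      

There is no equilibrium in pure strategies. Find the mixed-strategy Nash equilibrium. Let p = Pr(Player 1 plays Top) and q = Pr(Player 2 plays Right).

Set Player 2's expected payoff from Right equal to that from Left:
  Player 2's expected payoff from Right: p·(-7) + (1−p)·7 = -14p + 7
  Player 2's expected payoff from Left: p·9 + (1−p)·(-9) = 18p - 9
  -14p + 7 = 18p - 9  ⇒  -32p = -16  ⇒  p = 1/2.
For Player 1 to be willing to mix, Player 1 must be indifferent between Top and Bottom, which pins down Player 2's mix.
  Player 1's payoff to Top: q·2 + (1−q)·1 = q + 1
  Player 1's payoff to Bottom: q·(-4) + (1−q)·2 = -6q + 2
  q + 1 = -6q + 2  ⇒  7q = 1  ⇒  q = 1/7.

p = 1/2, q = 1/7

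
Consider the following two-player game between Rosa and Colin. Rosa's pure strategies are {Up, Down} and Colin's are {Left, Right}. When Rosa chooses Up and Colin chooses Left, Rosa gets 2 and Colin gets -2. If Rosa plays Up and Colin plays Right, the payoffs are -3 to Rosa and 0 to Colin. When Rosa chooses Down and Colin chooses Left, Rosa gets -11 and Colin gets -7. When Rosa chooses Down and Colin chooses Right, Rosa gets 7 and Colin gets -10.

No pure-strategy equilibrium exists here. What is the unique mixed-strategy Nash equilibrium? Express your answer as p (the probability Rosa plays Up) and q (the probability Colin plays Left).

Rosa's mix must leave Colin indifferent between Left and Right.
  Colin's expected payoff from Left: p·(-2) + (1−p)·(-7) = 5p - 7
  Colin's expected payoff from Right: p·0 + (1−p)·(-10) = 10p - 10
  5p - 7 = 10p - 10  ⇒  -5p = -3  ⇒  p = 3/5.
Colin's mix must leave Rosa indifferent between Up and Down.
  Rosa's payoff to Up: q·2 + (1−q)·(-3) = 5q - 3
  Rosa's payoff to Down: q·(-11) + (1−q)·7 = -18q + 7
  5q - 3 = -18q + 7  ⇒  23q = 10  ⇒  q = 10/23.

p = 3/5, q = 10/23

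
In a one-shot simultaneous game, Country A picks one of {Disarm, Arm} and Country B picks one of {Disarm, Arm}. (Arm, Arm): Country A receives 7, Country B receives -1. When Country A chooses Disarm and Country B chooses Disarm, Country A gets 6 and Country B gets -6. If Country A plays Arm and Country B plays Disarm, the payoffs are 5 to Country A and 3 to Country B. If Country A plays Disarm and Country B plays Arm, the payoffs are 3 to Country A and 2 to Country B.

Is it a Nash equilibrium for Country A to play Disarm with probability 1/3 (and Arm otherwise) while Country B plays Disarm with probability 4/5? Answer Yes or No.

Check Country B's indifference given Country A's mix p = 1/3:
  payoff from Disarm = 0; payoff from Arm = 0 — equal.
Check Country A's indifference given Country B's mix q = 4/5:
  payoff from Disarm = 27/5; payoff from Arm = 27/5 — equal.
Both players are indifferent, so neither can profitably deviate.

Yes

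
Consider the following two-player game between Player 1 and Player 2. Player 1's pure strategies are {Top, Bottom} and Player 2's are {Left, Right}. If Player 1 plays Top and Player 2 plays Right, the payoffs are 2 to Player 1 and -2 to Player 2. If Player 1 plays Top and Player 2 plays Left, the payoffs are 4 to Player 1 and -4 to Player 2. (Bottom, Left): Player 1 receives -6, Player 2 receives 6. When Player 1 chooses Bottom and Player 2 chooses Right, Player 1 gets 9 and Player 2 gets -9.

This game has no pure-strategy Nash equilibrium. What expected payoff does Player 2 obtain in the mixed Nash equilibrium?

-48/17

Player 2's indifference between Left and Right determines Player 1's mixing probability p:
  Player 2's payoff to Left: p·(-4) + (1−p)·6 = -10p + 6
  Player 2's payoff to Right: p·(-2) + (1−p)·(-9) = 7p - 9
  -10p + 6 = 7p - 9  ⇒  -17p = -15  ⇒  p = 15/17.
At equilibrium Player 2 is indifferent across columns, so Player 2's payoff equals the payoff from Left: (15/17)·(-4) + (2/17)·6 = -48/17.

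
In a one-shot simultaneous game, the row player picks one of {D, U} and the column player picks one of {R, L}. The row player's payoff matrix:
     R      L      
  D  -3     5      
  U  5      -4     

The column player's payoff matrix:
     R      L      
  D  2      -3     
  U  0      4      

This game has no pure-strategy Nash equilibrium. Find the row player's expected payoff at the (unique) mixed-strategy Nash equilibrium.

Set the row player's expected payoff from D equal to that from U:
  the row player's payoff from D: q·(-3) + (1−q)·5 = -8q + 5
  the row player's payoff from U: q·5 + (1−q)·(-4) = 9q - 4
  -8q + 5 = 9q - 4  ⇒  -17q = -9  ⇒  q = 9/17.
At equilibrium the row player is indifferent across rows, so the row player's payoff equals the payoff from D: (9/17)·(-3) + (8/17)·5 = 13/17.

13/17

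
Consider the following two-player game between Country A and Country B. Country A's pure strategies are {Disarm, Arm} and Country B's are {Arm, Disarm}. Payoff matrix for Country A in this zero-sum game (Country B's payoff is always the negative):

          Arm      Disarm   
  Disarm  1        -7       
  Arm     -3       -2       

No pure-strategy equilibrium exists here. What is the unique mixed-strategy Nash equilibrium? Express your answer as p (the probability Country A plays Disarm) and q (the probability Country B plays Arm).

For Country B to be willing to mix, Country B must be indifferent between Arm and Disarm, which pins down Country A's mix.
  Country B's payoff to Arm: p·(-1) + (1−p)·3 = -4p + 3
  Country B's payoff to Disarm: p·7 + (1−p)·2 = 5p + 2
  -4p + 3 = 5p + 2  ⇒  -9p = -1  ⇒  p = 1/9.
For Country A to be willing to mix, Country A must be indifferent between Disarm and Arm, which pins down Country B's mix.
  Country A's payoff from Disarm: q·1 + (1−q)·(-7) = 8q - 7
  Country A's payoff from Arm: q·(-3) + (1−q)·(-2) = -q - 2
  8q - 7 = -q - 2  ⇒  9q = 5  ⇒  q = 5/9.

p = 1/9, q = 5/9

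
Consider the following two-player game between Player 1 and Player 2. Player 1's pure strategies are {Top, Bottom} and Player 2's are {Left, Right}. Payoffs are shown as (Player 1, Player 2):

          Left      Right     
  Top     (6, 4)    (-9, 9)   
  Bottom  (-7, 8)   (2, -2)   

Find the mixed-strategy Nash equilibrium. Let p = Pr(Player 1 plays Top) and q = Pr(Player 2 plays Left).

Player 2's indifference between Left and Right determines Player 1's mixing probability p:
  Player 2's payoff to Left: p·4 + (1−p)·8 = -4p + 8
  Player 2's payoff to Right: p·9 + (1−p)·(-2) = 11p - 2
  -4p + 8 = 11p - 2  ⇒  -15p = -10  ⇒  p = 2/3.
Player 1's indifference between Top and Bottom determines Player 2's mixing probability q:
  Player 1's payoff from Top: q·6 + (1−q)·(-9) = 15q - 9
  Player 1's payoff from Bottom: q·(-7) + (1−q)·2 = -9q + 2
  15q - 9 = -9q + 2  ⇒  24q = 11  ⇒  q = 11/24.

p = 2/3, q = 11/24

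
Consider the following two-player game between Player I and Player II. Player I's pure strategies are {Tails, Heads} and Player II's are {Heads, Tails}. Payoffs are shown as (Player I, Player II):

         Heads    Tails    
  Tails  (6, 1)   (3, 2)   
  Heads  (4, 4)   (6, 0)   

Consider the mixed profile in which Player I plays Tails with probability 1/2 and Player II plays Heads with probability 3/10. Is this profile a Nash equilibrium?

No

Given Player I's mix p = 1/2, Player II's payoff from Heads is 5/2 but from Tails is 1. Player II strictly prefers Heads, so Player II would not mix.
So the proposed profile is not a Nash equilibrium.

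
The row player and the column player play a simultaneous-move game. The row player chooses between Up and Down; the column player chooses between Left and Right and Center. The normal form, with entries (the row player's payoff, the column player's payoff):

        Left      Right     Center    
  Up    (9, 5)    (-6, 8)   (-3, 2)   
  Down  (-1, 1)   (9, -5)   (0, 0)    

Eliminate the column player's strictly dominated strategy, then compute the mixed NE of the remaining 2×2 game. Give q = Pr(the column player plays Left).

q = 3/5

The column player's strategy Center is strictly dominated by Left: 5 > 2 and 1 > 0. Eliminate Center.
Set the row player's expected payoff from Up equal to that from Down:
  the row player's payoff to Up: q·9 + (1−q)·(-6) = 15q - 6
  the row player's payoff to Down: q·(-1) + (1−q)·9 = -10q + 9
  15q - 6 = -10q + 9  ⇒  25q = 15  ⇒  q = 3/5.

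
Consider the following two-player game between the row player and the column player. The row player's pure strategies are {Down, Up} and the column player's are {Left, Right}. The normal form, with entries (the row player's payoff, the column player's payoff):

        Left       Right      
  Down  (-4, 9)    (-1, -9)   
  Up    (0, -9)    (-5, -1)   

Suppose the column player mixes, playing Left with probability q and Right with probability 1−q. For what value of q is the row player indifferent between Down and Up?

For the row player to be willing to mix, the row player must be indifferent between Down and Up, which pins down the column player's mix.
  the row player's expected payoff from Down: q·(-4) + (1−q)·(-1) = -3q - 1
  the row player's expected payoff from Up: q·0 + (1−q)·(-5) = 5q - 5
  -3q - 1 = 5q - 5  ⇒  -8q = -4  ⇒  q = 1/2.

q = 1/2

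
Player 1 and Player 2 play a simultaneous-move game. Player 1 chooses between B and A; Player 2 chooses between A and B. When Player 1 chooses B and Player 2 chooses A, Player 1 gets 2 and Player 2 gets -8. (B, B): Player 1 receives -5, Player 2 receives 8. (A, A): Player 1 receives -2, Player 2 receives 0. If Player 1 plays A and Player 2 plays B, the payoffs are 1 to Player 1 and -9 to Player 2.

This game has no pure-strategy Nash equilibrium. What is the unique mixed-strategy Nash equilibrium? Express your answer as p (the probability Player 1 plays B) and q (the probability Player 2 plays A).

p = 9/25, q = 3/5

For Player 2 to be willing to mix, Player 2 must be indifferent between A and B, which pins down Player 1's mix.
  Player 2's expected payoff from A: p·(-8) + (1−p)·0 = -8p
  Player 2's expected payoff from B: p·8 + (1−p)·(-9) = 17p - 9
  -8p = 17p - 9  ⇒  -25p = -9  ⇒  p = 9/25.
For Player 1 to be willing to mix, Player 1 must be indifferent between B and A, which pins down Player 2's mix.
  Player 1's expected payoff from B: q·2 + (1−q)·(-5) = 7q - 5
  Player 1's expected payoff from A: q·(-2) + (1−q)·1 = -3q + 1
  7q - 5 = -3q + 1  ⇒  10q = 6  ⇒  q = 3/5.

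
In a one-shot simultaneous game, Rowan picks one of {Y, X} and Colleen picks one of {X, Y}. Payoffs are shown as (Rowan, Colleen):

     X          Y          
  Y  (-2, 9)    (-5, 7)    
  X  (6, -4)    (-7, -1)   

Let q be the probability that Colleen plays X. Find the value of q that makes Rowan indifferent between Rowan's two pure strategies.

Rowan's indifference between Y and X determines Colleen's mixing probability q:
  Rowan's payoff to Y: q·(-2) + (1−q)·(-5) = 3q - 5
  Rowan's payoff to X: q·6 + (1−q)·(-7) = 13q - 7
  3q - 5 = 13q - 7  ⇒  -10q = -2  ⇒  q = 1/5.

q = 1/5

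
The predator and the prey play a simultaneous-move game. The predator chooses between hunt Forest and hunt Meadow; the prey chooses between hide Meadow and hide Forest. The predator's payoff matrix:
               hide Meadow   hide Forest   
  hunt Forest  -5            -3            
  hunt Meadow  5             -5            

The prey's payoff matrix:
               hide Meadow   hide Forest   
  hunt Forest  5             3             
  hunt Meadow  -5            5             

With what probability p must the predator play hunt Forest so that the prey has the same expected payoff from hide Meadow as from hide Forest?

p = 5/6

In a mixed equilibrium the prey is indifferent between hide Meadow and hide Forest; this condition fixes p.
  the prey's payoff to hide Meadow: p·5 + (1−p)·(-5) = 10p - 5
  the prey's payoff to hide Forest: p·3 + (1−p)·5 = -2p + 5
  10p - 5 = -2p + 5  ⇒  12p = 10  ⇒  p = 5/6.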